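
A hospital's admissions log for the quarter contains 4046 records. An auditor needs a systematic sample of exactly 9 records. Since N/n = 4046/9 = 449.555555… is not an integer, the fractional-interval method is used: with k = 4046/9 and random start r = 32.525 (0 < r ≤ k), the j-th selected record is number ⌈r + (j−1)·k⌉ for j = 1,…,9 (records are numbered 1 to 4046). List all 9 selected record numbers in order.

33, 483, 932, 1382, 1831, 2281, 2730, 3180, 3629

j=1: r + 0k = 32.525 → ⌈·⌉ = 33
j=2: r + 1k = 482.080555… → ⌈·⌉ = 483
j=3: r + 2k = 931.636111… → ⌈·⌉ = 932
j=4: r + 3k = 1381.191666… → ⌈·⌉ = 1382
j=5: r + 4k = 1830.747222… → ⌈·⌉ = 1831
j=6: r + 5k = 2280.302777… → ⌈·⌉ = 2281
j=7: r + 6k = 2729.858333… → ⌈·⌉ = 2730
j=8: r + 7k = 3179.413888… → ⌈·⌉ = 3180
j=9: r + 8k = 3628.969444… → ⌈·⌉ = 3629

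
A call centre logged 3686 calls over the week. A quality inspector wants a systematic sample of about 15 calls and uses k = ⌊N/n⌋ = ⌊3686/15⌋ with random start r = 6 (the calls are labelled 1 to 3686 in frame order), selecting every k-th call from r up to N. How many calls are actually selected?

k = ⌊3686/15⌋ = 245
Achieved size = ⌊(3686 − 6)/245⌋ + 1 = ⌊3680/245⌋ + 1 = 15 + 1 = 16
(last selection: 6 + 15×245 = 3681 ≤ 3686; next would be 3926 > 3686)

16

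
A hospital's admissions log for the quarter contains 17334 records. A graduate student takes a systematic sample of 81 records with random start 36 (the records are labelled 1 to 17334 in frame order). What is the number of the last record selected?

k = 17334/81 = 214
81st selection = r + (81−1)·k = 36 + 80×214 = 36 + 17120 = 17156

17156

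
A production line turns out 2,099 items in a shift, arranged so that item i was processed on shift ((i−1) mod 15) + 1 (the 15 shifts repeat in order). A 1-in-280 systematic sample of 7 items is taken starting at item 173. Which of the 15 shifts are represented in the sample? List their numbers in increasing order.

Consecutive selections differ by k = 280, so their shift numbers differ by 280 mod 15 = 10.
gcd(280, 15) = 5, so the sample visits 15/5 = 3 distinct residues mod 15.
Start 173 is shift 8; the shifts hit are 3, 8, 13.

3, 8, 13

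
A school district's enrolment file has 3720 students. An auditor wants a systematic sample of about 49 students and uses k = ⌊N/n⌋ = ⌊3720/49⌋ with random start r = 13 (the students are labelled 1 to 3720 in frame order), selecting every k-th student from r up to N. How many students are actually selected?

k = ⌊3720/49⌋ = 75
Achieved size = ⌊(3720 − 13)/75⌋ + 1 = ⌊3707/75⌋ + 1 = 49 + 1 = 50
(last selection: 13 + 49×75 = 3688 ≤ 3720; next would be 3763 > 3720)

50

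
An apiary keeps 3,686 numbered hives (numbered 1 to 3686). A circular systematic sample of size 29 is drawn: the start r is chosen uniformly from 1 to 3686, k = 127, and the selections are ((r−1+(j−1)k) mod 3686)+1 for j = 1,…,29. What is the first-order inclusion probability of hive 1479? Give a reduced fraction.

29/3686

For each position j, as r ranges over 1…3686 the j-th selection hits every hive exactly once, so hive 1479 is selected for exactly 29 of the 3686 starts.
Inclusion probability = 29/3686.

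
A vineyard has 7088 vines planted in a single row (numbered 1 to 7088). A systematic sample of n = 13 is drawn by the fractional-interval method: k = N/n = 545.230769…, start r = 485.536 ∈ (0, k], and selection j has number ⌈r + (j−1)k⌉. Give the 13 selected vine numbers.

486, 1031, 1576, 2122, 2667, 3212, 3757, 4303, 4848, 5393, 5938, 6484, 7029

j=1: r + 0k = 485.536 → ⌈·⌉ = 486
j=2: r + 1k = 1030.766769… → ⌈·⌉ = 1031
j=3: r + 2k = 1575.997538… → ⌈·⌉ = 1576
j=4: r + 3k = 2121.228307… → ⌈·⌉ = 2122
j=5: r + 4k = 2666.459076… → ⌈·⌉ = 2667
j=6: r + 5k = 3211.689846… → ⌈·⌉ = 3212
j=7: r + 6k = 3756.920615… → ⌈·⌉ = 3757
j=8: r + 7k = 4302.151384… → ⌈·⌉ = 4303
j=9: r + 8k = 4847.382153… → ⌈·⌉ = 4848
j=10: r + 9k = 5392.612923… → ⌈·⌉ = 5393
j=11: r + 10k = 5937.843692… → ⌈·⌉ = 5938
j=12: r + 11k = 6483.074461… → ⌈·⌉ = 6484
j=13: r + 12k = 7028.305230… → ⌈·⌉ = 7029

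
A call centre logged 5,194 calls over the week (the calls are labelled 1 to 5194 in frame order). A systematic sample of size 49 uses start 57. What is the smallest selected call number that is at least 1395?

k = 5194/49 = 106
Steps past start: ⌈(1395 − 57)/106⌉ = ⌈1338/106⌉ = 13
Selected call: 57 + 13×106 = 1435

1435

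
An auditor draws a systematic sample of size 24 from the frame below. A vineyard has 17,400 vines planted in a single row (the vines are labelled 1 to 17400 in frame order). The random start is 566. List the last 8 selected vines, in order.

12166, 12891, 13616, 14341, 15066, 15791, 16516, 17241

k = N/n = 17400/24 = 725
17th selection = 566 + 16×725 = 12166
18th: 12166 + 725 = 12891
19th: 12891 + 725 = 13616
20th: 13616 + 725 = 14341
21st: 14341 + 725 = 15066
22nd: 15066 + 725 = 15791
23rd: 15791 + 725 = 16516
24th: 16516 + 725 = 17241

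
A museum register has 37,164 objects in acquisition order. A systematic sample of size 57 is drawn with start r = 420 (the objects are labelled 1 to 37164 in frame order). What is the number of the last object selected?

k = 37164/57 = 652
57th selection = r + (57−1)·k = 420 + 56×652 = 420 + 36512 = 36932

36932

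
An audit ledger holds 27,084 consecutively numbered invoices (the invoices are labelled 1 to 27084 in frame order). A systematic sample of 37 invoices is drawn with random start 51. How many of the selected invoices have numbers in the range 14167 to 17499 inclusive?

k = 27084/37 = 732
First selection ≥ 14167: 51 + ⌈(14167−51)/732⌉·732 = 51 + 20×732 = 14691
Last selection ≤ 17499: 51 + ⌊(17499−51)/732⌋·732 = 51 + 23×732 = 16887
Count = 23 − 20 + 1 = 4

4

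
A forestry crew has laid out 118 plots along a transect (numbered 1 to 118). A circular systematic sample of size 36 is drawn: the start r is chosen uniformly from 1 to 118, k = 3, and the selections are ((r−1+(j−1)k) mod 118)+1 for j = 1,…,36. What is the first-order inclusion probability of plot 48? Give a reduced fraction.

18/59

For each position j, as r ranges over 1…118 the j-th selection hits every plot exactly once, so plot 48 is selected for exactly 36 of the 118 starts.
Inclusion probability = 36/118 = 18/59.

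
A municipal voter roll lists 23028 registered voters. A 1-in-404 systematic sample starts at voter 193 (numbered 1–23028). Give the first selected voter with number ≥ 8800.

k = 404
Steps past start: ⌈(8800 − 193)/404⌉ = ⌈8607/404⌉ = 22
Selected voter: 193 + 22×404 = 9081

9081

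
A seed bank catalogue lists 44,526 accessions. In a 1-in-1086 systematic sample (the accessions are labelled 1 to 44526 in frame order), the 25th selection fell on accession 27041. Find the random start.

977

k = 1086
r = 27041 − (25−1)×1086 = 27041 − 26064 = 977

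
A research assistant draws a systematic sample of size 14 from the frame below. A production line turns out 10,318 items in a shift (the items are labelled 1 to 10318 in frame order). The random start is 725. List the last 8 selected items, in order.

k = N/n = 10318/14 = 737
7th selection = 725 + 6×737 = 5147
8th: 5147 + 737 = 5884
9th: 5884 + 737 = 6621
10th: 6621 + 737 = 7358
11th: 7358 + 737 = 8095
12th: 8095 + 737 = 8832
13th: 8832 + 737 = 9569
14th: 9569 + 737 = 10306

5147, 5884, 6621, 7358, 8095, 8832, 9569, 10306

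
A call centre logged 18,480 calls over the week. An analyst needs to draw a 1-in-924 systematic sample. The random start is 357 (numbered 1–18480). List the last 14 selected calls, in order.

5901, 6825, 7749, 8673, 9597, 10521, 11445, 12369, 13293, 14217, 15141, 16065, 16989, 17913

7th selection = 357 + 6×924 = 5901
8th: 5901 + 924 = 6825
9th: 6825 + 924 = 7749
10th: 7749 + 924 = 8673
11th: 8673 + 924 = 9597
12th: 9597 + 924 = 10521
13th: 10521 + 924 = 11445
14th: 11445 + 924 = 12369
15th: 12369 + 924 = 13293
16th: 13293 + 924 = 14217
17th: 14217 + 924 = 15141
18th: 15141 + 924 = 16065
19th: 16065 + 924 = 16989
20th: 16989 + 924 = 17913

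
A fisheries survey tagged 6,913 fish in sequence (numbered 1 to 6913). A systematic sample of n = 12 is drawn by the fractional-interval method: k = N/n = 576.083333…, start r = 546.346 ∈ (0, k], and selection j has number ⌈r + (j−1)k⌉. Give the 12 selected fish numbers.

j=1: r + 0k = 546.346 → ⌈·⌉ = 547
j=2: r + 1k = 1122.429333… → ⌈·⌉ = 1123
j=3: r + 2k = 1698.512666… → ⌈·⌉ = 1699
j=4: r + 3k = 2274.596 → ⌈·⌉ = 2275
j=5: r + 4k = 2850.679333… → ⌈·⌉ = 2851
j=6: r + 5k = 3426.762666… → ⌈·⌉ = 3427
j=7: r + 6k = 4002.846 → ⌈·⌉ = 4003
j=8: r + 7k = 4578.929333… → ⌈·⌉ = 4579
j=9: r + 8k = 5155.012666… → ⌈·⌉ = 5156
j=10: r + 9k = 5731.096 → ⌈·⌉ = 5732
j=11: r + 10k = 6307.179333… → ⌈·⌉ = 6308
j=12: r + 11k = 6883.262666… → ⌈·⌉ = 6884

547, 1123, 1699, 2275, 2851, 3427, 4003, 4579, 5156, 5732, 6308, 6884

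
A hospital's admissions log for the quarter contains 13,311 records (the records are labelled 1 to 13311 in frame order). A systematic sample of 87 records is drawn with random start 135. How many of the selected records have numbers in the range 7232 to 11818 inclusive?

30

k = 13311/87 = 153
First selection ≥ 7232: 135 + ⌈(7232−135)/153⌉·153 = 135 + 47×153 = 7326
Last selection ≤ 11818: 135 + ⌊(11818−135)/153⌋·153 = 135 + 76×153 = 11763
Count = 76 − 47 + 1 = 30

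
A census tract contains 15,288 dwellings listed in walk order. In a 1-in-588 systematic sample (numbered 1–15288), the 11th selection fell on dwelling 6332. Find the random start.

452

k = 588
r = 6332 − (11−1)×588 = 6332 − 5880 = 452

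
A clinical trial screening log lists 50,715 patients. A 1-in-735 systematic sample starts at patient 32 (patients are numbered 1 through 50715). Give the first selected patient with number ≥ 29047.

29432

k = 735
Steps past start: ⌈(29047 − 32)/735⌉ = ⌈29015/735⌉ = 40
Selected patient: 32 + 40×735 = 29432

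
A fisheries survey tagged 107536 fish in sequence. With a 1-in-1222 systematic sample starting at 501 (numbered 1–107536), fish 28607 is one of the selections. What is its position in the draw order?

24

k = 1222
position = (28607 − 501)/1222 + 1 = 28106/1222 + 1 = 23 + 1 = 24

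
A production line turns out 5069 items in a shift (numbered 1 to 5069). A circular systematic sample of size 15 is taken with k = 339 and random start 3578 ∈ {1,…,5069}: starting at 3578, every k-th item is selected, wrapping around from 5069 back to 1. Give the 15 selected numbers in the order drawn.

3578, 3917, 4256, 4595, 4934, 204, 543, 882, 1221, 1560, 1899, 2238, 2577, 2916, 3255

Selection 1: 3578
Selection 2: 3578 + 339 = 3917
Selection 3: 3917 + 339 = 4256
Selection 4: 4256 + 339 = 4595
Selection 5: 4595 + 339 = 4934
Selection 6: 4934 + 339 = 5273 → 5273 − 5069 = 204
Selection 7: 204 + 339 = 543
Selection 8: 543 + 339 = 882
Selection 9: 882 + 339 = 1221
Selection 10: 1221 + 339 = 1560
Selection 11: 1560 + 339 = 1899
Selection 12: 1899 + 339 = 2238
Selection 13: 2238 + 339 = 2577
Selection 14: 2577 + 339 = 2916
Selection 15: 2916 + 339 = 3255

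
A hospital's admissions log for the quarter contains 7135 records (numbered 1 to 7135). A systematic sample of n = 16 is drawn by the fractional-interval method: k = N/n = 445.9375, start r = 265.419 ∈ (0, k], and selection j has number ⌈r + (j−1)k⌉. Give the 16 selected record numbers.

266, 712, 1158, 1604, 2050, 2496, 2942, 3387, 3833, 4279, 4725, 5171, 5617, 6063, 6509, 6955

j=1: r + 0k = 265.419 → ⌈·⌉ = 266
j=2: r + 1k = 711.3565 → ⌈·⌉ = 712
j=3: r + 2k = 1157.294 → ⌈·⌉ = 1158
j=4: r + 3k = 1603.2315 → ⌈·⌉ = 1604
j=5: r + 4k = 2049.169 → ⌈·⌉ = 2050
j=6: r + 5k = 2495.1065 → ⌈·⌉ = 2496
j=7: r + 6k = 2941.044 → ⌈·⌉ = 2942
j=8: r + 7k = 3386.9815 → ⌈·⌉ = 3387
j=9: r + 8k = 3832.919 → ⌈·⌉ = 3833
j=10: r + 9k = 4278.8565 → ⌈·⌉ = 4279
j=11: r + 10k = 4724.794 → ⌈·⌉ = 4725
j=12: r + 11k = 5170.7315 → ⌈·⌉ = 5171
j=13: r + 12k = 5616.669 → ⌈·⌉ = 5617
j=14: r + 13k = 6062.6065 → ⌈·⌉ = 6063
j=15: r + 14k = 6508.544 → ⌈·⌉ = 6509
j=16: r + 15k = 6954.4815 → ⌈·⌉ = 6955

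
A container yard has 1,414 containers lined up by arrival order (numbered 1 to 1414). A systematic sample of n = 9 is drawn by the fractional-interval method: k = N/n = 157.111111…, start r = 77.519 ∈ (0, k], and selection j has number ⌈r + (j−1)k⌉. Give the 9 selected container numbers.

j=1: r + 0k = 77.519 → ⌈·⌉ = 78
j=2: r + 1k = 234.630111… → ⌈·⌉ = 235
j=3: r + 2k = 391.741222… → ⌈·⌉ = 392
j=4: r + 3k = 548.852333… → ⌈·⌉ = 549
j=5: r + 4k = 705.963444… → ⌈·⌉ = 706
j=6: r + 5k = 863.074555… → ⌈·⌉ = 864
j=7: r + 6k = 1020.185666… → ⌈·⌉ = 1021
j=8: r + 7k = 1177.296777… → ⌈·⌉ = 1178
j=9: r + 8k = 1334.407888… → ⌈·⌉ = 1335

78, 235, 392, 549, 706, 864, 1021, 1178, 1335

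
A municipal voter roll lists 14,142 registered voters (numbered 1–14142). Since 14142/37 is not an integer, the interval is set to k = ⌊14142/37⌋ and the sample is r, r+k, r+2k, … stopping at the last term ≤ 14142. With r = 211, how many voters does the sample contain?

k = ⌊14142/37⌋ = 382
Achieved size = ⌊(14142 − 211)/382⌋ + 1 = ⌊13931/382⌋ + 1 = 36 + 1 = 37
(last selection: 211 + 36×382 = 13963 ≤ 14142; next would be 14345 > 14142)

37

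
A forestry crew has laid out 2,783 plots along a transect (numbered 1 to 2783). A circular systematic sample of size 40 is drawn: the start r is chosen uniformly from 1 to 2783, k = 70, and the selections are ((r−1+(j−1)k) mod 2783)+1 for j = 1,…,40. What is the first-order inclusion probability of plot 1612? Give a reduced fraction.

For each position j, as r ranges over 1…2783 the j-th selection hits every plot exactly once, so plot 1612 is selected for exactly 40 of the 2783 starts.
Inclusion probability = 40/2783.

40/2783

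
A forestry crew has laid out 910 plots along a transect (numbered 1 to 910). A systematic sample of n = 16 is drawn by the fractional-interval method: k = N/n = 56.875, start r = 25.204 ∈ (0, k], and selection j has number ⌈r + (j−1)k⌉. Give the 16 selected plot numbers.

j=1: r + 0k = 25.204 → ⌈·⌉ = 26
j=2: r + 1k = 82.079 → ⌈·⌉ = 83
j=3: r + 2k = 138.954 → ⌈·⌉ = 139
j=4: r + 3k = 195.829 → ⌈·⌉ = 196
j=5: r + 4k = 252.704 → ⌈·⌉ = 253
j=6: r + 5k = 309.579 → ⌈·⌉ = 310
j=7: r + 6k = 366.454 → ⌈·⌉ = 367
j=8: r + 7k = 423.329 → ⌈·⌉ = 424
j=9: r + 8k = 480.204 → ⌈·⌉ = 481
j=10: r + 9k = 537.079 → ⌈·⌉ = 538
j=11: r + 10k = 593.954 → ⌈·⌉ = 594
j=12: r + 11k = 650.829 → ⌈·⌉ = 651
j=13: r + 12k = 707.704 → ⌈·⌉ = 708
j=14: r + 13k = 764.579 → ⌈·⌉ = 765
j=15: r + 14k = 821.454 → ⌈·⌉ = 822
j=16: r + 15k = 878.329 → ⌈·⌉ = 879

26, 83, 139, 196, 253, 310, 367, 424, 481, 538, 594, 651, 708, 765, 822, 879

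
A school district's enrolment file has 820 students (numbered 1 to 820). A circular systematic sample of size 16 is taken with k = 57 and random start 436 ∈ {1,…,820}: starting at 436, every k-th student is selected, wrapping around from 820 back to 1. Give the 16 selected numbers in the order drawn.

436, 493, 550, 607, 664, 721, 778, 15, 72, 129, 186, 243, 300, 357, 414, 471

Selection 1: 436
Selection 2: 436 + 57 = 493
Selection 3: 493 + 57 = 550
Selection 4: 550 + 57 = 607
Selection 5: 607 + 57 = 664
Selection 6: 664 + 57 = 721
Selection 7: 721 + 57 = 778
Selection 8: 778 + 57 = 835 → 835 − 820 = 15
Selection 9: 15 + 57 = 72
Selection 10: 72 + 57 = 129
Selection 11: 129 + 57 = 186
Selection 12: 186 + 57 = 243
Selection 13: 243 + 57 = 300
Selection 14: 300 + 57 = 357
Selection 15: 357 + 57 = 414
Selection 16: 414 + 57 = 471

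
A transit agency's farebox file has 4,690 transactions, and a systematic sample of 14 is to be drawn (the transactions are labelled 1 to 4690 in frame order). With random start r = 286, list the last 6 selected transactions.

2966, 3301, 3636, 3971, 4306, 4641

k = N/n = 4690/14 = 335
9th selection = 286 + 8×335 = 2966
10th: 2966 + 335 = 3301
11th: 3301 + 335 = 3636
12th: 3636 + 335 = 3971
13th: 3971 + 335 = 4306
14th: 4306 + 335 = 4641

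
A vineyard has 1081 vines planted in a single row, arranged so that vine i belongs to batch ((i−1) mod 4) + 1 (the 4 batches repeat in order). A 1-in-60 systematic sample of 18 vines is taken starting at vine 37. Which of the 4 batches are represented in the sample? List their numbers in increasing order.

Consecutive selections differ by k = 60, so their batch numbers differ by 60 mod 4 = 0.
gcd(60, 4) = 4, so the sample visits 4/4 = 1 distinct residues mod 4.
Start 37 is batch 1; the batches hit are 1.

1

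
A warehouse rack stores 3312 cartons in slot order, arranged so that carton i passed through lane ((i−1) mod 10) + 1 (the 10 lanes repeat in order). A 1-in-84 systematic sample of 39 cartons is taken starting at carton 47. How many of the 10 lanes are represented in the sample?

Consecutive selections differ by k = 84, so their lane numbers differ by 84 mod 10 = 4.
gcd(84, 10) = 2, so the sample visits 10/2 = 5 distinct residues mod 10.
Start 47 is lane 7; the lanes hit are 1, 3, 5, 7, 9.

5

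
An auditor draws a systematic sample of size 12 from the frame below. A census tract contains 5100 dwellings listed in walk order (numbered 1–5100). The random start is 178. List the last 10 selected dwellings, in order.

k = N/n = 5100/12 = 425
3rd selection = 178 + 2×425 = 1028
4th: 1028 + 425 = 1453
5th: 1453 + 425 = 1878
6th: 1878 + 425 = 2303
7th: 2303 + 425 = 2728
8th: 2728 + 425 = 3153
9th: 3153 + 425 = 3578
10th: 3578 + 425 = 4003
11th: 4003 + 425 = 4428
12th: 4428 + 425 = 4853

1028, 1453, 1878, 2303, 2728, 3153, 3578, 4003, 4428, 4853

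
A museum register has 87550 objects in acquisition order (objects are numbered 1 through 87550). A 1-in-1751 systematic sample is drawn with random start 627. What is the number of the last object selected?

86426

k = 1751
50th selection = r + (50−1)·k = 627 + 49×1751 = 627 + 85799 = 86426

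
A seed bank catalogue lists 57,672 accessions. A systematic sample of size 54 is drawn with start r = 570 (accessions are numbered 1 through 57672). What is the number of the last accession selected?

k = 57672/54 = 1068
54th selection = r + (54−1)·k = 570 + 53×1068 = 570 + 56604 = 57174

57174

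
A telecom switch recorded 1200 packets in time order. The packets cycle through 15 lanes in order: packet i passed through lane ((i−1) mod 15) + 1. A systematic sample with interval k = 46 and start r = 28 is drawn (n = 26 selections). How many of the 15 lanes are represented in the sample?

Consecutive selections differ by k = 46, so their lane numbers differ by 46 mod 15 = 1.
gcd(46, 15) = 1, so the sample visits 15/1 = 15 distinct residues mod 15.
Start 28 is lane 13; the lanes hit are 1, 2, 3, 4, 5, 6, 7, 8, 9, 10, 11, 12, 13, 14, 15.

15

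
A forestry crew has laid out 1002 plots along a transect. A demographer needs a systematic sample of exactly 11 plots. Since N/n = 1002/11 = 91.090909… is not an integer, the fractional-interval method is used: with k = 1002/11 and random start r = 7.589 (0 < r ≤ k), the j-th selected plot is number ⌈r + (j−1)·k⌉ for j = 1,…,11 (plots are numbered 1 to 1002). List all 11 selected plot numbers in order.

8, 99, 190, 281, 372, 464, 555, 646, 737, 828, 919

j=1: r + 0k = 7.589 → ⌈·⌉ = 8
j=2: r + 1k = 98.679909… → ⌈·⌉ = 99
j=3: r + 2k = 189.770818… → ⌈·⌉ = 190
j=4: r + 3k = 280.861727… → ⌈·⌉ = 281
j=5: r + 4k = 371.952636… → ⌈·⌉ = 372
j=6: r + 5k = 463.043545… → ⌈·⌉ = 464
j=7: r + 6k = 554.134454… → ⌈·⌉ = 555
j=8: r + 7k = 645.225363… → ⌈·⌉ = 646
j=9: r + 8k = 736.316272… → ⌈·⌉ = 737
j=10: r + 9k = 827.407181… → ⌈·⌉ = 828
j=11: r + 10k = 918.498090… → ⌈·⌉ = 919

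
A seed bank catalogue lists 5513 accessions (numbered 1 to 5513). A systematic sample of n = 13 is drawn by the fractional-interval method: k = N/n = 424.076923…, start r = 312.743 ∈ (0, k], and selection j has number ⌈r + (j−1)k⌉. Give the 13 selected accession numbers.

313, 737, 1161, 1585, 2010, 2434, 2858, 3282, 3706, 4130, 4554, 4978, 5402

j=1: r + 0k = 312.743 → ⌈·⌉ = 313
j=2: r + 1k = 736.819923… → ⌈·⌉ = 737
j=3: r + 2k = 1160.896846… → ⌈·⌉ = 1161
j=4: r + 3k = 1584.973769… → ⌈·⌉ = 1585
j=5: r + 4k = 2009.050692… → ⌈·⌉ = 2010
j=6: r + 5k = 2433.127615… → ⌈·⌉ = 2434
j=7: r + 6k = 2857.204538… → ⌈·⌉ = 2858
j=8: r + 7k = 3281.281461… → ⌈·⌉ = 3282
j=9: r + 8k = 3705.358384… → ⌈·⌉ = 3706
j=10: r + 9k = 4129.435307… → ⌈·⌉ = 4130
j=11: r + 10k = 4553.512230… → ⌈·⌉ = 4554
j=12: r + 11k = 4977.589153… → ⌈·⌉ = 4978
j=13: r + 12k = 5401.666076… → ⌈·⌉ = 5402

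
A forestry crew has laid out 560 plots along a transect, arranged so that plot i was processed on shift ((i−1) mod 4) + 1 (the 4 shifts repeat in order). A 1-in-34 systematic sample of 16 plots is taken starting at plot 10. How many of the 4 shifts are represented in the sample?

2

Consecutive selections differ by k = 34, so their shift numbers differ by 34 mod 4 = 2.
gcd(34, 4) = 2, so the sample visits 4/2 = 2 distinct residues mod 4.
Start 10 is shift 2; the shifts hit are 2, 4.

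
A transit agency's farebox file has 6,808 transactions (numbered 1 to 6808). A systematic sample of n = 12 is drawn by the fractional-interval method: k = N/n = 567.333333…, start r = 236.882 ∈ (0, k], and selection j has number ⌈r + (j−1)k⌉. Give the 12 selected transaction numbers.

j=1: r + 0k = 236.882 → ⌈·⌉ = 237
j=2: r + 1k = 804.215333… → ⌈·⌉ = 805
j=3: r + 2k = 1371.548666… → ⌈·⌉ = 1372
j=4: r + 3k = 1938.882 → ⌈·⌉ = 1939
j=5: r + 4k = 2506.215333… → ⌈·⌉ = 2507
j=6: r + 5k = 3073.548666… → ⌈·⌉ = 3074
j=7: r + 6k = 3640.882 → ⌈·⌉ = 3641
j=8: r + 7k = 4208.215333… → ⌈·⌉ = 4209
j=9: r + 8k = 4775.548666… → ⌈·⌉ = 4776
j=10: r + 9k = 5342.882 → ⌈·⌉ = 5343
j=11: r + 10k = 5910.215333… → ⌈·⌉ = 5911
j=12: r + 11k = 6477.548666… → ⌈·⌉ = 6478

237, 805, 1372, 1939, 2507, 3074, 3641, 4209, 4776, 5343, 5911, 6478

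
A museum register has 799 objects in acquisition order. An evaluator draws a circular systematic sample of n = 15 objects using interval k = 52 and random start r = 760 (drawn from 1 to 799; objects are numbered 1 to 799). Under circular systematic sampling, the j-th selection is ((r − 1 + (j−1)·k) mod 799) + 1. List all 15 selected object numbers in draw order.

Selection 1: 760
Selection 2: 760 + 52 = 812 → 812 − 799 = 13
Selection 3: 13 + 52 = 65
Selection 4: 65 + 52 = 117
Selection 5: 117 + 52 = 169
Selection 6: 169 + 52 = 221
Selection 7: 221 + 52 = 273
Selection 8: 273 + 52 = 325
Selection 9: 325 + 52 = 377
Selection 10: 377 + 52 = 429
Selection 11: 429 + 52 = 481
Selection 12: 481 + 52 = 533
Selection 13: 533 + 52 = 585
Selection 14: 585 + 52 = 637
Selection 15: 637 + 52 = 689

760, 13, 65, 117, 169, 221, 273, 325, 377, 429, 481, 533, 585, 637, 689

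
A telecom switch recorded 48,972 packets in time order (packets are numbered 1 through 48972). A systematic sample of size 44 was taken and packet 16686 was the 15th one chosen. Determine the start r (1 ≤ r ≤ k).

1104

k = 48972/44 = 1113
r = 16686 − (15−1)×1113 = 16686 − 15582 = 1104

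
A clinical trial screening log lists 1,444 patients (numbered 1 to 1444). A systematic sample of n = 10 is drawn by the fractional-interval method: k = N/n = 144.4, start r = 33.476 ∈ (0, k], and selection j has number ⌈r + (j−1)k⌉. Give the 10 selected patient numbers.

34, 178, 323, 467, 612, 756, 900, 1045, 1189, 1334

j=1: r + 0k = 33.476 → ⌈·⌉ = 34
j=2: r + 1k = 177.876 → ⌈·⌉ = 178
j=3: r + 2k = 322.276 → ⌈·⌉ = 323
j=4: r + 3k = 466.676 → ⌈·⌉ = 467
j=5: r + 4k = 611.076 → ⌈·⌉ = 612
j=6: r + 5k = 755.476 → ⌈·⌉ = 756
j=7: r + 6k = 899.876 → ⌈·⌉ = 900
j=8: r + 7k = 1044.276 → ⌈·⌉ = 1045
j=9: r + 8k = 1188.676 → ⌈·⌉ = 1189
j=10: r + 9k = 1333.076 → ⌈·⌉ = 1334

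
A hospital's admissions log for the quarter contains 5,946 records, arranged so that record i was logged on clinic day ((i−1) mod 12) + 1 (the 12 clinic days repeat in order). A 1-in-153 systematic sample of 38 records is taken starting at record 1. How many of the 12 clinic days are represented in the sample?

4

Consecutive selections differ by k = 153, so their clinic day numbers differ by 153 mod 12 = 9.
gcd(153, 12) = 3, so the sample visits 12/3 = 4 distinct residues mod 12.
Start 1 is clinic day 1; the clinic days hit are 1, 4, 7, 10.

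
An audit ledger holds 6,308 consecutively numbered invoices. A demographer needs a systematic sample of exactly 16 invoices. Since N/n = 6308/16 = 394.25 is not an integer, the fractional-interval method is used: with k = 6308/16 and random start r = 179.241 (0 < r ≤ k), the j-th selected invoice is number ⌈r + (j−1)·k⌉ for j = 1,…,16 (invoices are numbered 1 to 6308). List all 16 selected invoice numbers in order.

j=1: r + 0k = 179.241 → ⌈·⌉ = 180
j=2: r + 1k = 573.491 → ⌈·⌉ = 574
j=3: r + 2k = 967.741 → ⌈·⌉ = 968
j=4: r + 3k = 1361.991 → ⌈·⌉ = 1362
j=5: r + 4k = 1756.241 → ⌈·⌉ = 1757
j=6: r + 5k = 2150.491 → ⌈·⌉ = 2151
j=7: r + 6k = 2544.741 → ⌈·⌉ = 2545
j=8: r + 7k = 2938.991 → ⌈·⌉ = 2939
j=9: r + 8k = 3333.241 → ⌈·⌉ = 3334
j=10: r + 9k = 3727.491 → ⌈·⌉ = 3728
j=11: r + 10k = 4121.741 → ⌈·⌉ = 4122
j=12: r + 11k = 4515.991 → ⌈·⌉ = 4516
j=13: r + 12k = 4910.241 → ⌈·⌉ = 4911
j=14: r + 13k = 5304.491 → ⌈·⌉ = 5305
j=15: r + 14k = 5698.741 → ⌈·⌉ = 5699
j=16: r + 15k = 6092.991 → ⌈·⌉ = 6093

180, 574, 968, 1362, 1757, 2151, 2545, 2939, 3334, 3728, 4122, 4516, 4911, 5305, 5699, 6093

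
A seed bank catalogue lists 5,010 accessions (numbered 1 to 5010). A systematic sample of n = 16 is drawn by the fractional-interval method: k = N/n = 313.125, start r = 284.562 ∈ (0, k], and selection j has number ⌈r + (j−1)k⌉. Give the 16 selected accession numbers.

j=1: r + 0k = 284.562 → ⌈·⌉ = 285
j=2: r + 1k = 597.687 → ⌈·⌉ = 598
j=3: r + 2k = 910.812 → ⌈·⌉ = 911
j=4: r + 3k = 1223.937 → ⌈·⌉ = 1224
j=5: r + 4k = 1537.062 → ⌈·⌉ = 1538
j=6: r + 5k = 1850.187 → ⌈·⌉ = 1851
j=7: r + 6k = 2163.312 → ⌈·⌉ = 2164
j=8: r + 7k = 2476.437 → ⌈·⌉ = 2477
j=9: r + 8k = 2789.562 → ⌈·⌉ = 2790
j=10: r + 9k = 3102.687 → ⌈·⌉ = 3103
j=11: r + 10k = 3415.812 → ⌈·⌉ = 3416
j=12: r + 11k = 3728.937 → ⌈·⌉ = 3729
j=13: r + 12k = 4042.062 → ⌈·⌉ = 4043
j=14: r + 13k = 4355.187 → ⌈·⌉ = 4356
j=15: r + 14k = 4668.312 → ⌈·⌉ = 4669
j=16: r + 15k = 4981.437 → ⌈·⌉ = 4982

285, 598, 911, 1224, 1538, 1851, 2164, 2477, 2790, 3103, 3416, 3729, 4043, 4356, 4669, 4982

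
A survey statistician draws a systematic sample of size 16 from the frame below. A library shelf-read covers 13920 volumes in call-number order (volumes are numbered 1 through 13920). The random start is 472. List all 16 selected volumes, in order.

k = N/n = 13920/16 = 870
volume 1: 472
volume 2: 472 + 870 = 1342
volume 3: 1342 + 870 = 2212
volume 4: 2212 + 870 = 3082
volume 5: 3082 + 870 = 3952
volume 6: 3952 + 870 = 4822
volume 7: 4822 + 870 = 5692
volume 8: 5692 + 870 = 6562
volume 9: 6562 + 870 = 7432
volume 10: 7432 + 870 = 8302
volume 11: 8302 + 870 = 9172
volume 12: 9172 + 870 = 10042
volume 13: 10042 + 870 = 10912
volume 14: 10912 + 870 = 11782
volume 15: 11782 + 870 = 12652
volume 16: 12652 + 870 = 13522

472, 1342, 2212, 3082, 3952, 4822, 5692, 6562, 7432, 8302, 9172, 10042, 10912, 11782, 12652, 13522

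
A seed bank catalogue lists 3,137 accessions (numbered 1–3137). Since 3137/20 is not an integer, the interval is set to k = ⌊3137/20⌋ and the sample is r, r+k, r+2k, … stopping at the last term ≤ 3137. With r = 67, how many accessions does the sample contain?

20

k = ⌊3137/20⌋ = 156
Achieved size = ⌊(3137 − 67)/156⌋ + 1 = ⌊3070/156⌋ + 1 = 19 + 1 = 20
(last selection: 67 + 19×156 = 3031 ≤ 3137; next would be 3187 > 3137)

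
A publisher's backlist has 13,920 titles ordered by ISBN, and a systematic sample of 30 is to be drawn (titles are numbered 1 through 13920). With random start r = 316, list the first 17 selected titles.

k = N/n = 13920/30 = 464
title 1: 316
title 2: 316 + 464 = 780
title 3: 780 + 464 = 1244
title 4: 1244 + 464 = 1708
title 5: 1708 + 464 = 2172
title 6: 2172 + 464 = 2636
title 7: 2636 + 464 = 3100
title 8: 3100 + 464 = 3564
title 9: 3564 + 464 = 4028
title 10: 4028 + 464 = 4492
title 11: 4492 + 464 = 4956
title 12: 4956 + 464 = 5420
title 13: 5420 + 464 = 5884
title 14: 5884 + 464 = 6348
title 15: 6348 + 464 = 6812
title 16: 6812 + 464 = 7276
title 17: 7276 + 464 = 7740

316, 780, 1244, 1708, 2172, 2636, 3100, 3564, 4028, 4492, 4956, 5420, 5884, 6348, 6812, 7276, 7740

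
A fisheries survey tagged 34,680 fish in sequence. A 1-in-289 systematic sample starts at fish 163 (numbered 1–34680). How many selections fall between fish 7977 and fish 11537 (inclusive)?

12

k = 289
First selection ≥ 7977: 163 + ⌈(7977−163)/289⌉·289 = 163 + 28×289 = 8255
Last selection ≤ 11537: 163 + ⌊(11537−163)/289⌋·289 = 163 + 39×289 = 11434
Count = 39 − 28 + 1 = 12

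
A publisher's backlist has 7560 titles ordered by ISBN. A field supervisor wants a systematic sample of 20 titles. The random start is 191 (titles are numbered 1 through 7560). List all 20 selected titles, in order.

191, 569, 947, 1325, 1703, 2081, 2459, 2837, 3215, 3593, 3971, 4349, 4727, 5105, 5483, 5861, 6239, 6617, 6995, 7373

k = N/n = 7560/20 = 378
title 1: 191
title 2: 191 + 378 = 569
title 3: 569 + 378 = 947
title 4: 947 + 378 = 1325
title 5: 1325 + 378 = 1703
title 6: 1703 + 378 = 2081
title 7: 2081 + 378 = 2459
title 8: 2459 + 378 = 2837
title 9: 2837 + 378 = 3215
title 10: 3215 + 378 = 3593
title 11: 3593 + 378 = 3971
title 12: 3971 + 378 = 4349
title 13: 4349 + 378 = 4727
title 14: 4727 + 378 = 5105
title 15: 5105 + 378 = 5483
title 16: 5483 + 378 = 5861
title 17: 5861 + 378 = 6239
title 18: 6239 + 378 = 6617
title 19: 6617 + 378 = 6995
title 20: 6995 + 378 = 7373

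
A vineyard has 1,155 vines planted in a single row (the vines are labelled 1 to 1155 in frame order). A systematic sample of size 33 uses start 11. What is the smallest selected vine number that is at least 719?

k = 1155/33 = 35
Steps past start: ⌈(719 − 11)/35⌉ = ⌈708/35⌉ = 21
Selected vine: 11 + 21×35 = 746

746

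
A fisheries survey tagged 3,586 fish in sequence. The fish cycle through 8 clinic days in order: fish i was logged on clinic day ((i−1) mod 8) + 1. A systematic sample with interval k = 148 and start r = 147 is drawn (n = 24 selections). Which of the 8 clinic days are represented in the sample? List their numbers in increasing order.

Consecutive selections differ by k = 148, so their clinic day numbers differ by 148 mod 8 = 4.
gcd(148, 8) = 4, so the sample visits 8/4 = 2 distinct residues mod 8.
Start 147 is clinic day 3; the clinic days hit are 3, 7.

3, 7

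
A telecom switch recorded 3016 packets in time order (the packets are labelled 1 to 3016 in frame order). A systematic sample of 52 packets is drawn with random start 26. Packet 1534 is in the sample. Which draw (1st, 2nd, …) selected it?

k = 3016/52 = 58
position = (1534 − 26)/58 + 1 = 1508/58 + 1 = 26 + 1 = 27

27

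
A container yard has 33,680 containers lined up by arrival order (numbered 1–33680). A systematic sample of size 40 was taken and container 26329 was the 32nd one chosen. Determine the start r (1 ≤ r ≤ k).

k = 33680/40 = 842
r = 26329 − (32−1)×842 = 26329 − 26102 = 227

227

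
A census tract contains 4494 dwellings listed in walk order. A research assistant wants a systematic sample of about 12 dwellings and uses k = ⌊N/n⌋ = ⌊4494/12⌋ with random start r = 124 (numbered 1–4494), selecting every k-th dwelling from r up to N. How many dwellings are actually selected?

k = ⌊4494/12⌋ = 374
Achieved size = ⌊(4494 − 124)/374⌋ + 1 = ⌊4370/374⌋ + 1 = 11 + 1 = 12
(last selection: 124 + 11×374 = 4238 ≤ 4494; next would be 4612 > 4494)

12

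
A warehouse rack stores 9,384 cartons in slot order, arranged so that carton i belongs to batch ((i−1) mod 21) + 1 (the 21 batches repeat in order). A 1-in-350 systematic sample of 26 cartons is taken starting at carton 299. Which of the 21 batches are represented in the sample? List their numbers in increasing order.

Consecutive selections differ by k = 350, so their batch numbers differ by 350 mod 21 = 14.
gcd(350, 21) = 7, so the sample visits 21/7 = 3 distinct residues mod 21.
Start 299 is batch 5; the batches hit are 5, 12, 19.

5, 12, 19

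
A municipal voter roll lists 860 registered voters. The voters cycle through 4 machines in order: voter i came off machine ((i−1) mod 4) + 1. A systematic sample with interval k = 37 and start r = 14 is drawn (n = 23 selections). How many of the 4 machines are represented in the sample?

Consecutive selections differ by k = 37, so their machine numbers differ by 37 mod 4 = 1.
gcd(37, 4) = 1, so the sample visits 4/1 = 4 distinct residues mod 4.
Start 14 is machine 2; the machines hit are 1, 2, 3, 4.

4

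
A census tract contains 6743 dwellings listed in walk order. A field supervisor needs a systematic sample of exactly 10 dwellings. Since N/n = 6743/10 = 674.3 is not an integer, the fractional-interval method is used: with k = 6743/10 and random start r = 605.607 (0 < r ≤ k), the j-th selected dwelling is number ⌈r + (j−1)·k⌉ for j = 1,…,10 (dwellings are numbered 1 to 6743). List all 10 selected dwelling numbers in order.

606, 1280, 1955, 2629, 3303, 3978, 4652, 5326, 6001, 6675

j=1: r + 0k = 605.607 → ⌈·⌉ = 606
j=2: r + 1k = 1279.907 → ⌈·⌉ = 1280
j=3: r + 2k = 1954.207 → ⌈·⌉ = 1955
j=4: r + 3k = 2628.507 → ⌈·⌉ = 2629
j=5: r + 4k = 3302.807 → ⌈·⌉ = 3303
j=6: r + 5k = 3977.107 → ⌈·⌉ = 3978
j=7: r + 6k = 4651.407 → ⌈·⌉ = 4652
j=8: r + 7k = 5325.707 → ⌈·⌉ = 5326
j=9: r + 8k = 6000.007 → ⌈·⌉ = 6001
j=10: r + 9k = 6674.307 → ⌈·⌉ = 6675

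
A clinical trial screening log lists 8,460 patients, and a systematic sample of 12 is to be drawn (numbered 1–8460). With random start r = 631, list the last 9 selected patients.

2746, 3451, 4156, 4861, 5566, 6271, 6976, 7681, 8386

k = N/n = 8460/12 = 705
4th selection = 631 + 3×705 = 2746
5th: 2746 + 705 = 3451
6th: 3451 + 705 = 4156
7th: 4156 + 705 = 4861
8th: 4861 + 705 = 5566
9th: 5566 + 705 = 6271
10th: 6271 + 705 = 6976
11th: 6976 + 705 = 7681
12th: 7681 + 705 = 8386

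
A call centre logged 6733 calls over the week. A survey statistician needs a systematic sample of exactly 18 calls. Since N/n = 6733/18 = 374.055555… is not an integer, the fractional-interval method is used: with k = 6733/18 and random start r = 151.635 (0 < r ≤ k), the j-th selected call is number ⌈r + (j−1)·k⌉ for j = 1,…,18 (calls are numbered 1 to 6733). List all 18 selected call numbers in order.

j=1: r + 0k = 151.635 → ⌈·⌉ = 152
j=2: r + 1k = 525.690555… → ⌈·⌉ = 526
j=3: r + 2k = 899.746111… → ⌈·⌉ = 900
j=4: r + 3k = 1273.801666… → ⌈·⌉ = 1274
j=5: r + 4k = 1647.857222… → ⌈·⌉ = 1648
j=6: r + 5k = 2021.912777… → ⌈·⌉ = 2022
j=7: r + 6k = 2395.968333… → ⌈·⌉ = 2396
j=8: r + 7k = 2770.023888… → ⌈·⌉ = 2771
j=9: r + 8k = 3144.079444… → ⌈·⌉ = 3145
j=10: r + 9k = 3518.135 → ⌈·⌉ = 3519
j=11: r + 10k = 3892.190555… → ⌈·⌉ = 3893
j=12: r + 11k = 4266.246111… → ⌈·⌉ = 4267
j=13: r + 12k = 4640.301666… → ⌈·⌉ = 4641
j=14: r + 13k = 5014.357222… → ⌈·⌉ = 5015
j=15: r + 14k = 5388.412777… → ⌈·⌉ = 5389
j=16: r + 15k = 5762.468333… → ⌈·⌉ = 5763
j=17: r + 16k = 6136.523888… → ⌈·⌉ = 6137
j=18: r + 17k = 6510.579444… → ⌈·⌉ = 6511

152, 526, 900, 1274, 1648, 2022, 2396, 2771, 3145, 3519, 3893, 4267, 4641, 5015, 5389, 5763, 6137, 6511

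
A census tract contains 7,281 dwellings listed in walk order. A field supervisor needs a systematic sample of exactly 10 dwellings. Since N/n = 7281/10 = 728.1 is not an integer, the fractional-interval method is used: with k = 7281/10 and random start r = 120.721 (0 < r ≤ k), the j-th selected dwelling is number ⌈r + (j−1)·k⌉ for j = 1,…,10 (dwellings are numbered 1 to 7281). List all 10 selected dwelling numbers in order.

121, 849, 1577, 2306, 3034, 3762, 4490, 5218, 5946, 6674

j=1: r + 0k = 120.721 → ⌈·⌉ = 121
j=2: r + 1k = 848.821 → ⌈·⌉ = 849
j=3: r + 2k = 1576.921 → ⌈·⌉ = 1577
j=4: r + 3k = 2305.021 → ⌈·⌉ = 2306
j=5: r + 4k = 3033.121 → ⌈·⌉ = 3034
j=6: r + 5k = 3761.221 → ⌈·⌉ = 3762
j=7: r + 6k = 4489.321 → ⌈·⌉ = 4490
j=8: r + 7k = 5217.421 → ⌈·⌉ = 5218
j=9: r + 8k = 5945.521 → ⌈·⌉ = 5946
j=10: r + 9k = 6673.621 → ⌈·⌉ = 6674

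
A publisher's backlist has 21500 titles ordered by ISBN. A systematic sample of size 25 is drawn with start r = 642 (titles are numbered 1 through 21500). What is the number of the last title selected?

k = 21500/25 = 860
25th selection = r + (25−1)·k = 642 + 24×860 = 642 + 20640 = 21282

21282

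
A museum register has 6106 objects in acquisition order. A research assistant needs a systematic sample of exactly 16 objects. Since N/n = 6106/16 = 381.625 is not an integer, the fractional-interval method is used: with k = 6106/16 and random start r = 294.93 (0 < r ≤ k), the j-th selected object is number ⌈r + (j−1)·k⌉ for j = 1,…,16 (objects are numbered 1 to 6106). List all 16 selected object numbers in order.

295, 677, 1059, 1440, 1822, 2204, 2585, 2967, 3348, 3730, 4112, 4493, 4875, 5257, 5638, 6020

j=1: r + 0k = 294.93 → ⌈·⌉ = 295
j=2: r + 1k = 676.555 → ⌈·⌉ = 677
j=3: r + 2k = 1058.18 → ⌈·⌉ = 1059
j=4: r + 3k = 1439.805 → ⌈·⌉ = 1440
j=5: r + 4k = 1821.43 → ⌈·⌉ = 1822
j=6: r + 5k = 2203.055 → ⌈·⌉ = 2204
j=7: r + 6k = 2584.68 → ⌈·⌉ = 2585
j=8: r + 7k = 2966.305 → ⌈·⌉ = 2967
j=9: r + 8k = 3347.93 → ⌈·⌉ = 3348
j=10: r + 9k = 3729.555 → ⌈·⌉ = 3730
j=11: r + 10k = 4111.18 → ⌈·⌉ = 4112
j=12: r + 11k = 4492.805 → ⌈·⌉ = 4493
j=13: r + 12k = 4874.43 → ⌈·⌉ = 4875
j=14: r + 13k = 5256.055 → ⌈·⌉ = 5257
j=15: r + 14k = 5637.68 → ⌈·⌉ = 5638
j=16: r + 15k = 6019.305 → ⌈·⌉ = 6020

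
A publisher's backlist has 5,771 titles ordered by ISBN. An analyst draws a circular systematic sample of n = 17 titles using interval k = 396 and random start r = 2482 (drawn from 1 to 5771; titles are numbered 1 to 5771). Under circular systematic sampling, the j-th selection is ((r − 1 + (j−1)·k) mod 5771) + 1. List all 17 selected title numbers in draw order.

2482, 2878, 3274, 3670, 4066, 4462, 4858, 5254, 5650, 275, 671, 1067, 1463, 1859, 2255, 2651, 3047

Selection 1: 2482
Selection 2: 2482 + 396 = 2878
Selection 3: 2878 + 396 = 3274
Selection 4: 3274 + 396 = 3670
Selection 5: 3670 + 396 = 4066
Selection 6: 4066 + 396 = 4462
Selection 7: 4462 + 396 = 4858
Selection 8: 4858 + 396 = 5254
Selection 9: 5254 + 396 = 5650
Selection 10: 5650 + 396 = 6046 → 6046 − 5771 = 275
Selection 11: 275 + 396 = 671
Selection 12: 671 + 396 = 1067
Selection 13: 1067 + 396 = 1463
Selection 14: 1463 + 396 = 1859
Selection 15: 1859 + 396 = 2255
Selection 16: 2255 + 396 = 2651
Selection 17: 2651 + 396 = 3047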